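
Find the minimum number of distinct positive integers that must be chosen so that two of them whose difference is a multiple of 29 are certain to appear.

30

Integers whose pairwise differences are multiples of 29 are exactly those sharing a remainder mod 29. By pigeonhole, the 29 residue classes mod 29 are the pigeonholes.
With 29 integers one could put 1 in each residue class and have no class reach 2.
The 30th integer pushes some class to 2, so 29·1 + 1 = 30.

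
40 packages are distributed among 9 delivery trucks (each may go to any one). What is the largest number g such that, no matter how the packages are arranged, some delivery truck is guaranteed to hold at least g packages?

5

The 9 delivery trucks are the holes and the 40 packages are the pigeons.
If every delivery truck held at most 4 packages, the total would be at most 9 × 4 = 36, which is less than 40.
So some delivery truck holds at least ⌈40/9⌉ = 5 packages.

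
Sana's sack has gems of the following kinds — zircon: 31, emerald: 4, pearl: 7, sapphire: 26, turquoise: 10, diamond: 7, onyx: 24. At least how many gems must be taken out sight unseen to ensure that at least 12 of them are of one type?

62

Pigeonhole: put each drawn gem into a box by type. The largest draw with every box below 12 takes min(count, 11) from each type; types with fewer than 11 contribute all they have.
Σ min(cᵢ, 11) = 11 + 4 + 7 + 11 + 10 + 7 + 11 = 61.
Draw number 61 + 1 = 62 must push one box to 12.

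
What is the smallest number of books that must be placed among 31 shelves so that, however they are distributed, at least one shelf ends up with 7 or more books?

With 186 books one could put exactly 6 in each of the 31 shelves, and no shelf would reach 7.
By pigeonhole, one more book must land in a shelf that already has 6, giving it 7.
So 31 × 6 + 1 = 187 books are required.

187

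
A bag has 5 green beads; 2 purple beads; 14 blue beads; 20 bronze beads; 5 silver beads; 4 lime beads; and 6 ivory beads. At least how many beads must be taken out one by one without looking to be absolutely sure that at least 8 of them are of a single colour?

37

The 7 colours are the holes; the beads drawn are the pigeons.
To avoid 8 of any one colour, the worst case takes at most 7 of each colour, or every bead of a colour that has fewer than 7.
That gives 5 + 2 + 7 + 7 + 5 + 4 + 6 = 36 beads with no colour reaching 8.
The next bead forces some colour to 8, so 36 + 1 = 37.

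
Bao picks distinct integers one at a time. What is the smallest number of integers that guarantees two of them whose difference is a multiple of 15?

16

Integers whose pairwise differences are multiples of 15 are exactly those sharing a remainder mod 15. Pigeonhole: the 15 residue classes mod 15 are the pigeonholes.
With 15 integers one could put 1 in each residue class and have no class reach 2.
The 16th integer pushes some class to 2, so 15·1 + 1 = 16.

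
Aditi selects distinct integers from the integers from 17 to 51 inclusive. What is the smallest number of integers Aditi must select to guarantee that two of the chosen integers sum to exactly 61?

22

Two chosen integers sum to 61 exactly when both halves of some pair {x, 61−x} with 17 ≤ x ≤ 61−x ≤ 44 are chosen — 14 such pairs.
The remaining 7 elements (those with no distinct partner in range) can never complete a 61-sum, so the worst case takes all of them and one from each pair: 7 + 14 = 21.
The 22nd integer has to be the second member of some pair, so 21 + 1 = 22.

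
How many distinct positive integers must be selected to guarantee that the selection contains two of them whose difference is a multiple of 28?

29

Integers whose pairwise differences are multiples of 28 are exactly those sharing a remainder mod 28. By the pigeonhole principle, the 28 residue classes mod 28 are the pigeonholes.
With 28 integers one could put 1 in each residue class and have no class reach 2.
The 29th integer pushes some class to 2, so 28·1 + 1 = 29.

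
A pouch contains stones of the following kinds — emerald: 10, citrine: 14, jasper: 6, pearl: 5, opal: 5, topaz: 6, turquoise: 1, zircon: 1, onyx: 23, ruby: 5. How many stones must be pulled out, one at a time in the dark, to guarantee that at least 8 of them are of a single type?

51

An adversary could hand out at most 7 stones per type (7 types run out sooner): 7 + 7 + 6 + 5 + 5 + 6 + 1 + 1 + 7 + 5 = 50 stones and still no type has 8.
Pigeonhole: one more stone lands in a type already at 7, so 51 draws are enough and 50 are not.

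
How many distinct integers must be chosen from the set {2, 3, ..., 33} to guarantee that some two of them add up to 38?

19

Two chosen integers sum to 38 exactly when both halves of some pair {x, 38−x} with 5 ≤ x ≤ 38−x ≤ 33 are chosen — 14 such pairs.
The remaining 4 elements (those with no distinct partner in range) can never complete a 38-sum, so the worst case takes all of them and one from each pair: 4 + 14 = 18.
The 19th integer has to be the second member of some pair, so 18 + 1 = 19.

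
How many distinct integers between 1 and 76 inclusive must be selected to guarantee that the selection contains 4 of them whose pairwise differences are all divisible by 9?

Integers whose pairwise differences are multiples of 9 are exactly those sharing a remainder mod 9. By pigeonhole, the 9 residue classes mod 9 are the pigeonholes.
With 27 integers one could put 3 in each residue class and have no class reach 4.
The 28th integer pushes some class to 4, so 9·3 + 1 = 28.

28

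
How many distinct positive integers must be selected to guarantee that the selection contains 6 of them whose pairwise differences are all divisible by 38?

Integers whose pairwise differences are multiples of 38 are exactly those sharing a remainder mod 38. The 38 residue classes mod 38 are the pigeonholes.
With 190 integers one could put 5 in each residue class and have no class reach 6.
The 191st integer pushes some class to 6, so 38·5 + 1 = 191.

191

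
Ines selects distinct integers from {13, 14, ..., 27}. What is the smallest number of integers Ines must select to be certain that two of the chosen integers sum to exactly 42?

10

Group the elements by complementary pair {x, 42−x}: {15,27}, {16,26}, {17,25}, …, giving 6 two-element pairs, the single value 21 (it cannot pair with itself since the integers are distinct), and 2 integers whose partner 42−x falls outside [13,27].
By pigeonhole, treating each of those 9 groups as a pigeonhole, one can pick one integer per group — 9 integers — with no two summing to 42.
The 10th integer lands in an occupied pair, forcing a sum of 42.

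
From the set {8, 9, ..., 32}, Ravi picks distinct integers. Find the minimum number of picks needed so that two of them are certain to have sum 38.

15

Two chosen integers sum to 38 exactly when both halves of some pair {x, 38−x} with 8 ≤ x ≤ 38−x ≤ 30 are chosen — 11 such pairs.
The remaining 3 elements (those with no distinct partner in range) can never complete a 38-sum, so the worst case takes all of them and one from each pair: 3 + 11 = 14.
Pigeonhole: the 15th integer has to be the second member of some pair, so 14 + 1 = 15.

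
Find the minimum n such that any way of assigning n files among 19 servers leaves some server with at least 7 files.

115

With 114 files one could put exactly 6 in each of the 19 servers, and no server would reach 7.
By the pigeonhole principle, one more file must land in a server that already has 6, giving it 7.
So 19 × 6 + 1 = 115 files are required.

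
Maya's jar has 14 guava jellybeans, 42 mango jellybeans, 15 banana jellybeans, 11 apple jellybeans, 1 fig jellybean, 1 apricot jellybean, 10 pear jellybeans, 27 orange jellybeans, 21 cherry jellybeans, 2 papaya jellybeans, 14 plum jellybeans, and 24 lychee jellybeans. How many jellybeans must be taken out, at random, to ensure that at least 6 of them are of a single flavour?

An adversary could hand out at most 5 jellybeans per flavour (fig, apricot, papaya run out sooner): 5 + 5 + 5 + 5 + 1 + 1 + 5 + 5 + 5 + 2 + 5 + 5 = 49 jellybeans and still no flavour has 6.
One more jellybean lands in a flavour already at 5, so 50 draws are enough and 49 are not.

50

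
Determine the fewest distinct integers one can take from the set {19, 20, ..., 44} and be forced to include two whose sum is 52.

20

A set avoiding the sum 52 can contain at most one of each pair {x, 52−x}, plus the 12 elements whose complement lies outside the range or equal to its own complement.
The integers 26, …, 44 (19 of them) are such a set: any two sum to at least 26+27 = 53 > 52.
By pigeonhole, any 20th integer completes one of the 7 pairs, so 20 choices force a sum of 52.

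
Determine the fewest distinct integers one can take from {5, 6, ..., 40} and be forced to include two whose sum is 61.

Group the elements by complementary pair {x, 61−x}: {21,40}, {22,39}, {23,38}, …, giving 10 two-element pairs and 16 integers whose partner 61−x falls outside [5,40].
Treating each of those 26 groups as a pigeonhole, one can pick one integer per group — 26 integers — with no two summing to 61.
The 27th integer lands in an occupied pair, forcing a sum of 61.

27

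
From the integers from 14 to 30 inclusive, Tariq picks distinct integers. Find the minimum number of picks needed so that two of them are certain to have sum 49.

12

Two chosen integers sum to 49 exactly when both halves of some pair {x, 49−x} with 19 ≤ x ≤ 49−x ≤ 30 are chosen — 6 such pairs.
The remaining 5 elements (those with no distinct partner in range) can never complete a 49-sum, so the worst case takes all of them and one from each pair: 5 + 6 = 11.
The 12th integer has to be the second member of some pair, so 11 + 1 = 12.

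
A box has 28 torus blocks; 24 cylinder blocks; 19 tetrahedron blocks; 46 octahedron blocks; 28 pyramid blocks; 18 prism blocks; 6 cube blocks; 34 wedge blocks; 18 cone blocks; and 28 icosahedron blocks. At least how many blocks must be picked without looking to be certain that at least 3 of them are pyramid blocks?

In the worst case for collecting pyramid blocks, every non-pyramid block comes out first.
There are 28 + 24 + 19 + 46 + 18 + 6 + 34 + 18 + 28 = 221 non-pyramid blocks altogether.
After those, each further block must be pyramid, so 221 + 3 = 224 draws guarantee 3 pyramid blocks.

224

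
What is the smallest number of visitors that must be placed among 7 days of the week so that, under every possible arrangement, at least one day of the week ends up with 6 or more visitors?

36

With 35 visitors one could put exactly 5 in each of the 7 days of the week, and no day of the week would reach 6.
One more visitor must land in a day of the week that already has 5, giving it 6.
So 7 × 5 + 1 = 36 visitors are required.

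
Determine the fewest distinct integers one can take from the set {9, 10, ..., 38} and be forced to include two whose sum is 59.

Two chosen integers sum to 59 exactly when both halves of some pair {x, 59−x} with 21 ≤ x ≤ 59−x ≤ 38 are chosen — 9 such pairs.
The remaining 12 elements (those with no distinct partner in range) can never complete a 59-sum, so the worst case takes all of them and one from each pair: 12 + 9 = 21.
Pigeonhole: the 22nd integer has to be the second member of some pair, so 21 + 1 = 22.

22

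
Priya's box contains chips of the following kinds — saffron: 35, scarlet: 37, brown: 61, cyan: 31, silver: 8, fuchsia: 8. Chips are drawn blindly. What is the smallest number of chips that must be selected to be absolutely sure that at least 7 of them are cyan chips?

In the worst case for collecting cyan chips, every non-cyan chip comes out first.
There are 35 + 37 + 61 + 8 + 8 = 149 non-cyan chips altogether.
After those, each further chip must be cyan, so 149 + 7 = 156 draws guarantee 7 cyan chips.

156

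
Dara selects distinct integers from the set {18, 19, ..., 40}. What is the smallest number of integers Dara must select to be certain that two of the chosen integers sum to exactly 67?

17

Group the elements by complementary pair {x, 67−x}: {27,40}, {28,39}, {29,38}, …, giving 7 two-element pairs and 9 integers whose partner 67−x falls outside [18,40].
Pigeonhole: treating each of those 16 groups as a pigeonhole, one can pick one integer per group — 16 integers — with no two summing to 67.
The 17th integer lands in an occupied pair, forcing a sum of 67.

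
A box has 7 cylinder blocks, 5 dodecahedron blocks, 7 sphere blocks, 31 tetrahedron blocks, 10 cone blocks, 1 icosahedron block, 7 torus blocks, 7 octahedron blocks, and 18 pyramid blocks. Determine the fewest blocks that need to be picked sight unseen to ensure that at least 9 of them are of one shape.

59

By pigeonhole, put each drawn block into a box by shape. The largest draw with every box below 9 takes min(count, 8) from each shape; shapes with fewer than 8 contribute all they have.
Σ min(cᵢ, 8) = 7 + 5 + 7 + 8 + 8 + 1 + 7 + 7 + 8 = 58.
Draw number 58 + 1 = 59 must push one box to 9.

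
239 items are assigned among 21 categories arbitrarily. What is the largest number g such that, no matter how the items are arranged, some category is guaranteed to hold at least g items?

12

The 21 categories are the holes and the 239 items are the pigeons.
If every category held at most 11 items, the total would be at most 21 × 11 = 231, which is less than 239.
So some category holds at least ⌈239/21⌉ = 12 items.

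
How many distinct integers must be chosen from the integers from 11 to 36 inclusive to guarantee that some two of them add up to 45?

Two chosen integers sum to 45 exactly when both halves of some pair {x, 45−x} with 11 ≤ x ≤ 45−x ≤ 34 are chosen — 12 such pairs.
The remaining 2 elements (those with no distinct partner in range) can never complete a 45-sum, so the worst case takes all of them and one from each pair: 2 + 12 = 14.
The 15th integer has to be the second member of some pair, so 14 + 1 = 15.

15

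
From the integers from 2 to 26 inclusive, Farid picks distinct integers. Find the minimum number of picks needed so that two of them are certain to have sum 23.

Two chosen integers sum to 23 exactly when both halves of some pair {x, 23−x} with 2 ≤ x ≤ 23−x ≤ 21 are chosen — 10 such pairs.
The remaining 5 elements (those with no distinct partner in range) can never complete a 23-sum, so the worst case takes all of them and one from each pair: 5 + 10 = 15.
The 16th integer has to be the second member of some pair, so 15 + 1 = 16.

16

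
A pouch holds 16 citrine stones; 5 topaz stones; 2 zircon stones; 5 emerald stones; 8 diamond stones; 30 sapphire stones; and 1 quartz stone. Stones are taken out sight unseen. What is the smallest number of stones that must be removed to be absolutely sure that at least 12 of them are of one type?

44

Put each drawn stone into a box by type. The largest draw with every box below 12 takes min(count, 11) from each type; types with fewer than 11 contribute all they have.
Σ min(cᵢ, 11) = 11 + 5 + 2 + 5 + 8 + 11 + 1 = 43.
Draw number 43 + 1 = 44 must push one box to 12.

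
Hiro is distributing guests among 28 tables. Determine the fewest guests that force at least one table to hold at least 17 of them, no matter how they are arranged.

With 448 guests one could put exactly 16 in each of the 28 tables, and no table would reach 17.
One more guest must land in a table that already has 16, giving it 17.
So 28 × 16 + 1 = 449 guests are required.

449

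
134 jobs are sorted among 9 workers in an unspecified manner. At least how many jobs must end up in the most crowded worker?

Pigeonhole: the 9 workers are the holes and the 134 jobs are the pigeons.
If every worker held at most 14 jobs, the total would be at most 9 × 14 = 126, which is less than 134.
So some worker holds at least ⌈134/9⌉ = 15 jobs.

15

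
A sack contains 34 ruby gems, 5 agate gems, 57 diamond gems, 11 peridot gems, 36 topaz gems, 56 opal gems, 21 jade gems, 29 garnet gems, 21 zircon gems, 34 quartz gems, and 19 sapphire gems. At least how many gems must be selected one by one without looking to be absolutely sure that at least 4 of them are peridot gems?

In the worst case for collecting peridot gems, every non-peridot gem comes out first.
There are 34 + 5 + 57 + 36 + 56 + 21 + 29 + 21 + 34 + 19 = 312 non-peridot gems altogether.
After those, each further gem must be peridot, so 312 + 4 = 316 draws guarantee 4 peridot gems.

316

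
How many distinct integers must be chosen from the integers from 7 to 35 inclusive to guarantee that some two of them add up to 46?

A set avoiding the sum 46 can contain at most one of each pair {x, 46−x}, plus the 5 elements whose complement lies outside the range or equal to its own complement.
The integers 7, …, 23 (17 of them) are such a set: any two sum to at least 7+8 = 15 and at most 22+23 = 45 < 46.
Any 18th integer completes one of the 12 pairs, so 18 choices force a sum of 46.

18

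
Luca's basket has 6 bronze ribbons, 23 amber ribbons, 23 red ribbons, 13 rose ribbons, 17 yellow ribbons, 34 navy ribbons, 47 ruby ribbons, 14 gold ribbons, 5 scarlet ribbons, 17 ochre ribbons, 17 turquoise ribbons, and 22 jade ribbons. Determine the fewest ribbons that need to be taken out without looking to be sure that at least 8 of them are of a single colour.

By the pigeonhole principle, the 12 colours are the holes; the ribbons drawn are the pigeons.
To avoid 8 of any one colour, the worst case takes at most 7 of each colour, or every ribbon of a colour that has fewer than 7.
That gives 6 + 7 + 7 + 7 + 7 + 7 + 7 + 7 + 5 + 7 + 7 + 7 = 81 ribbons with no colour reaching 8.
The next ribbon forces some colour to 8, so 81 + 1 = 82.

82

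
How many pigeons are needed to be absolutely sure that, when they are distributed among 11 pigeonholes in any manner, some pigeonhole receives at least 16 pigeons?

166

With 165 pigeons one could put exactly 15 in each of the 11 pigeonholes, and no pigeonhole would reach 16.
By pigeonhole, one more pigeon must land in a pigeonhole that already has 15, giving it 16.
So 11 × 15 + 1 = 166 pigeons are required.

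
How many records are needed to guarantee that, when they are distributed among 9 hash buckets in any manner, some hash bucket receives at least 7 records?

55

With 54 records one could put exactly 6 in each of the 9 hash buckets, and no hash bucket would reach 7.
One more record must land in a hash bucket that already has 6, giving it 7.
So 9 × 6 + 1 = 55 records are required.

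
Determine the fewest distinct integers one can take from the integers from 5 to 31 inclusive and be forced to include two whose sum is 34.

Two chosen integers sum to 34 exactly when both halves of some pair {x, 34−x} with 5 ≤ x ≤ 34−x ≤ 29 are chosen — 12 such pairs.
The remaining 3 elements (those with no distinct partner in range) can never complete a 34-sum, so the worst case takes all of them and one from each pair: 3 + 12 = 15.
By the pigeonhole principle, the 16th integer has to be the second member of some pair, so 15 + 1 = 16.

16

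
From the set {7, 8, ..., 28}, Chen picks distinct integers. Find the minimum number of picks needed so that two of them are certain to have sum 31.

14

A set avoiding the sum 31 can contain at most one of each pair {x, 31−x}, plus the 4 elements whose complement lies outside the range.
The integers 16, …, 28 (13 of them) are such a set: any two sum to at least 16+17 = 33 > 31.
Any 14th integer completes one of the 9 pairs, so 14 choices force a sum of 31.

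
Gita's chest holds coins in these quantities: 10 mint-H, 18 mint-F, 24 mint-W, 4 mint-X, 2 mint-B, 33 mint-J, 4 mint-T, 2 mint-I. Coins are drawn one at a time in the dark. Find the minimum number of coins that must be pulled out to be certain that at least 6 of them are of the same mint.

An adversary could hand out at most 5 coins per mint (4 mints run out sooner): 5 + 5 + 5 + 4 + 2 + 5 + 4 + 2 = 32 coins and still no mint has 6.
Pigeonhole: one more coin lands in a mint already at 5, so 33 draws are enough and 32 are not.

33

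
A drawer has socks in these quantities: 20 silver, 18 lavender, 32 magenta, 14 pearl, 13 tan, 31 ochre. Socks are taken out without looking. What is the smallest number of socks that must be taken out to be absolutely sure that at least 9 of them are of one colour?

The 6 colours are the holes; the socks drawn are the pigeons.
To avoid 9 of any one colour, the worst case takes at most 8 of each colour.
That gives 8 + 8 + 8 + 8 + 8 + 8 = 48 socks with no colour reaching 9.
The next sock forces some colour to 9, so 48 + 1 = 49.

49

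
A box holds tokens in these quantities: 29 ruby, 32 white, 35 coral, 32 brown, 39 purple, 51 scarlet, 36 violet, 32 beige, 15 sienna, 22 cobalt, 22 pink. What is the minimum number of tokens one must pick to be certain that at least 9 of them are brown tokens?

In the worst case for collecting brown tokens, every non-brown token comes out first.
There are 29 + 32 + 35 + 39 + 51 + 36 + 32 + 15 + 22 + 22 = 313 non-brown tokens altogether.
After those, each further token must be brown, so 313 + 9 = 322 draws guarantee 9 brown tokens.

322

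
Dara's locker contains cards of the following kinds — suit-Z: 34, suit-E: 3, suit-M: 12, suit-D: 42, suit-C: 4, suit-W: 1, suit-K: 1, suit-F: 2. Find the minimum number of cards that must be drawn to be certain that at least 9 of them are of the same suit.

By pigeonhole, put each drawn card into a box by suit. The largest draw with every box below 9 takes min(count, 8) from each suit; suits with fewer than 8 contribute all they have.
Σ min(cᵢ, 8) = 8 + 3 + 8 + 8 + 4 + 1 + 1 + 2 = 35.
Draw number 35 + 1 = 36 must push one box to 9.

36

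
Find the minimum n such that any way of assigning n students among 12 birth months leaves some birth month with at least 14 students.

With 156 students one could put exactly 13 in each of the 12 birth months, and no birth month would reach 14.
By pigeonhole, one more student must land in a birth month that already has 13, giving it 14.
So 12 × 13 + 1 = 157 students are required.

157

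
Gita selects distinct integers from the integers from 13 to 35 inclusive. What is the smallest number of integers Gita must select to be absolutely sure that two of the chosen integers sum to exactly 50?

14

Group the elements by complementary pair {x, 50−x}: {15,35}, {16,34}, {17,33}, …, giving 10 two-element pairs, the single value 25 (it cannot pair with itself since the integers are distinct), and 2 integers whose partner 50−x falls outside [13,35].
By pigeonhole, treating each of those 13 groups as a pigeonhole, one can pick one integer per group — 13 integers — with no two summing to 50.
The 14th integer lands in an occupied pair, forcing a sum of 50.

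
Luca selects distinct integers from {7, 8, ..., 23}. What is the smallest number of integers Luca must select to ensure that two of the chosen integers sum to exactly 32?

Two chosen integers sum to 32 exactly when both halves of some pair {x, 32−x} with 9 ≤ x ≤ 32−x ≤ 23 are chosen — 7 such pairs.
The remaining 3 elements (those with no distinct partner in range) can never complete a 32-sum, so the worst case takes all of them and one from each pair: 3 + 7 = 10.
By the pigeonhole principle, the 11th integer has to be the second member of some pair, so 10 + 1 = 11.

11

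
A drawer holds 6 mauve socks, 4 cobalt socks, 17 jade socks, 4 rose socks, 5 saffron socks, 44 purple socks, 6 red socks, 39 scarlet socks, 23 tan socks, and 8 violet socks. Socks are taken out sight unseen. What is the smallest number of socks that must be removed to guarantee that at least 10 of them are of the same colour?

Put each drawn sock into a box by colour. The largest draw with every box below 10 takes min(count, 9) from each colour; colours with fewer than 9 contribute all they have.
Σ min(cᵢ, 9) = 6 + 4 + 9 + 4 + 5 + 9 + 6 + 9 + 9 + 8 = 69.
Draw number 69 + 1 = 70 must push one box to 10.

70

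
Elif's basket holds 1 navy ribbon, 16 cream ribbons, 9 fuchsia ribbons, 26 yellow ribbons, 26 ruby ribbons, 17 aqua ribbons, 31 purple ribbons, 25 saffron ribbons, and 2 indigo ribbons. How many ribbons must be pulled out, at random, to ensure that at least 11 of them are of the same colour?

73

An adversary could hand out at most 10 ribbons per colour (navy, fuchsia, indigo run out sooner): 1 + 10 + 9 + 10 + 10 + 10 + 10 + 10 + 2 = 72 ribbons and still no colour has 11.
By pigeonhole, one more ribbon lands in a colour already at 10, so 73 draws are enough and 72 are not.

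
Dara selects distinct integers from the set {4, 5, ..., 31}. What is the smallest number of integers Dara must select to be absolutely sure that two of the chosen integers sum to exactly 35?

15

Two chosen integers sum to 35 exactly when both halves of some pair {x, 35−x} with 4 ≤ x ≤ 35−x ≤ 31 are chosen — 14 such pairs.
Every element belongs to one of those pairs, so the worst case picks one from each: 14 integers.
By pigeonhole, the 15th integer has to be the second member of some pair, so 14 + 1 = 15.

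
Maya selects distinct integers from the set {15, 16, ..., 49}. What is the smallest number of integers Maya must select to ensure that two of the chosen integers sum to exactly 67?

20

Two chosen integers sum to 67 exactly when both halves of some pair {x, 67−x} with 18 ≤ x ≤ 67−x ≤ 49 are chosen — 16 such pairs.
The remaining 3 elements (those with no distinct partner in range) can never complete a 67-sum, so the worst case takes all of them and one from each pair: 3 + 16 = 19.
The 20th integer has to be the second member of some pair, so 19 + 1 = 20.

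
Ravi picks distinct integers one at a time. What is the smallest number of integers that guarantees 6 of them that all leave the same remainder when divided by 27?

The 27 residue classes mod 27 are the pigeonholes.
With 135 integers one could put 5 in each residue class and have no class reach 6.
The 136th integer pushes some class to 6, so 27·5 + 1 = 136.

136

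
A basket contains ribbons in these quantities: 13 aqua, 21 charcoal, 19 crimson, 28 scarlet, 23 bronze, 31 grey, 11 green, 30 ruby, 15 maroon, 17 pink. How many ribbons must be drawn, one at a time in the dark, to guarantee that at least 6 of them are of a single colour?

51

By the pigeonhole principle, the 10 colours are the holes; the ribbons drawn are the pigeons.
To avoid 6 of any one colour, the worst case takes at most 5 of each colour.
That gives 5 + 5 + 5 + 5 + 5 + 5 + 5 + 5 + 5 + 5 = 50 ribbons with no colour reaching 6.
The next ribbon forces some colour to 6, so 50 + 1 = 51.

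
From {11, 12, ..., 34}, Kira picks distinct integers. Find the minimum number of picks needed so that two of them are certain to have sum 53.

Two chosen integers sum to 53 exactly when both halves of some pair {x, 53−x} with 19 ≤ x ≤ 53−x ≤ 34 are chosen — 8 such pairs.
The remaining 8 elements (those with no distinct partner in range) can never complete a 53-sum, so the worst case takes all of them and one from each pair: 8 + 8 = 16.
By the pigeonhole principle, the 17th integer has to be the second member of some pair, so 16 + 1 = 17.

17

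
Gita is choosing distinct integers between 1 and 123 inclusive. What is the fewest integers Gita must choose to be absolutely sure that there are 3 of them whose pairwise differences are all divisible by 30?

61

Integers whose pairwise differences are multiples of 30 are exactly those sharing a remainder mod 30. By pigeonhole, the 30 residue classes mod 30 are the pigeonholes.
With 60 integers one could put 2 in each residue class and have no class reach 3.
The 61st integer pushes some class to 3, so 30·2 + 1 = 61.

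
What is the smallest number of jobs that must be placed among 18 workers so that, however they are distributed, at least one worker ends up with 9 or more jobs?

145

With 144 jobs one could put exactly 8 in each of the 18 workers, and no worker would reach 9.
One more job must land in a worker that already has 8, giving it 9.
So 18 × 8 + 1 = 145 jobs are required.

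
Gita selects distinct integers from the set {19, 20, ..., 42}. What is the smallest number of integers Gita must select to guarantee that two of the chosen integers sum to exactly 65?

A set avoiding the sum 65 can contain at most one of each pair {x, 65−x}, plus the 4 elements whose complement lies outside the range.
The integers 19, …, 32 (14 of them) are such a set: any two sum to at least 19+20 = 39 and at most 31+32 = 63 < 65.
Any 15th integer completes one of the 10 pairs, so 15 choices force a sum of 65.

15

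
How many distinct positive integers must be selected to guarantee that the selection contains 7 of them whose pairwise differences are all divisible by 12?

Integers whose pairwise differences are multiples of 12 are exactly those sharing a remainder mod 12. By pigeonhole, the 12 residue classes mod 12 are the pigeonholes.
With 72 integers one could put 6 in each residue class and have no class reach 7.
The 73rd integer pushes some class to 7, so 12·6 + 1 = 73.

73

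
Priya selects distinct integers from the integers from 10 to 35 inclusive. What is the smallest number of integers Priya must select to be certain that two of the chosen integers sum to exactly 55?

19

Group the elements by complementary pair {x, 55−x}: {20,35}, {21,34}, {22,33}, …, giving 8 two-element pairs and 10 integers whose partner 55−x falls outside [10,35].
By pigeonhole, treating each of those 18 groups as a pigeonhole, one can pick one integer per group — 18 integers — with no two summing to 55.
The 19th integer lands in an occupied pair, forcing a sum of 55.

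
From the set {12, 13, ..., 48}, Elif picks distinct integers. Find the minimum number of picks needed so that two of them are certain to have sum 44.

28

A set avoiding the sum 44 can contain at most one of each pair {x, 44−x}, plus the 17 elements whose complement lies outside the range or equal to its own complement.
The integers 22, …, 48 (27 of them) are such a set: any two sum to at least 22+23 = 45 > 44.
Any 28th integer completes one of the 10 pairs, so 28 choices force a sum of 44.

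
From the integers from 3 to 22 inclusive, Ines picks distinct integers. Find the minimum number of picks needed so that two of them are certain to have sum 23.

12

Two chosen integers sum to 23 exactly when both halves of some pair {x, 23−x} with 3 ≤ x ≤ 23−x ≤ 20 are chosen — 9 such pairs.
The remaining 2 elements (those with no distinct partner in range) can never complete a 23-sum, so the worst case takes all of them and one from each pair: 2 + 9 = 11.
Pigeonhole: the 12th integer has to be the second member of some pair, so 11 + 1 = 12.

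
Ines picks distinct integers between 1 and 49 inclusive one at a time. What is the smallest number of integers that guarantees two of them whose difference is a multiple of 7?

Integers whose pairwise differences are multiples of 7 are exactly those sharing a remainder mod 7. The 7 residue classes mod 7 are the pigeonholes.
With 7 integers one could put 1 in each residue class and have no class reach 2.
The 8th integer pushes some class to 2, so 7·1 + 1 = 8.

8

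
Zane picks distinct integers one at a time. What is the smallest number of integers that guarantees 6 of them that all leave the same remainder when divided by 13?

66

Pigeonhole: the 13 residue classes mod 13 are the pigeonholes.
With 65 integers one could put 5 in each residue class and have no class reach 6.
The 66th integer pushes some class to 6, so 13·5 + 1 = 66.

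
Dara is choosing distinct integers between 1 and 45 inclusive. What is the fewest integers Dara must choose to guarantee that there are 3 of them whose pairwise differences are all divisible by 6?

Integers whose pairwise differences are multiples of 6 are exactly those sharing a remainder mod 6. The 6 residue classes mod 6 are the pigeonholes.
With 12 integers one could put 2 in each residue class and have no class reach 3.
The 13th integer pushes some class to 3, so 6·2 + 1 = 13.

13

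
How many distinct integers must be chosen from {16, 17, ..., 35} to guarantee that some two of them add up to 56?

14

Group the elements by complementary pair {x, 56−x}: {21,35}, {22,34}, {23,33}, …, giving 7 two-element pairs; the single value 28 (it cannot pair with itself since the integers are distinct); and 5 integers whose partner 56−x falls outside [16,35].
Treating each of those 13 groups as a pigeonhole, one can pick one integer per group — 13 integers — with no two summing to 56.
The 14th integer lands in an occupied pair, forcing a sum of 56.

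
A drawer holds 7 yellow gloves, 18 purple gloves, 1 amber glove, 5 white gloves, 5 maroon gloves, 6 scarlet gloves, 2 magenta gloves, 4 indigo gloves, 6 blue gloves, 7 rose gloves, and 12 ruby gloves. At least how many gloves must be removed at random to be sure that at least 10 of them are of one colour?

62

By the pigeonhole principle, the 11 colours are the holes; the gloves drawn are the pigeons.
To avoid 10 of any one colour, the worst case takes at most 9 of each colour, or every glove of a colour that has fewer than 9.
That gives 7 + 9 + 1 + 5 + 5 + 6 + 2 + 4 + 6 + 7 + 9 = 61 gloves with no colour reaching 10.
The next glove forces some colour to 10, so 61 + 1 = 62.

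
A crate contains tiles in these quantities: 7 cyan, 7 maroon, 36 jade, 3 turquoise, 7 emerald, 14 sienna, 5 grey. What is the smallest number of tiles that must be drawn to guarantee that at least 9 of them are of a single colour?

By pigeonhole, the 7 colours are the holes; the tiles drawn are the pigeons.
To avoid 9 of any one colour, the worst case takes at most 8 of each colour, or every tile of a colour that has fewer than 8.
That gives 7 + 7 + 8 + 3 + 7 + 8 + 5 = 45 tiles with no colour reaching 9.
The next tile forces some colour to 9, so 45 + 1 = 46.

46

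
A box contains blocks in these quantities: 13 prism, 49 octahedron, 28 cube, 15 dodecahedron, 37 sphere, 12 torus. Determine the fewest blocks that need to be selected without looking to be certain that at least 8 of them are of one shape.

43

By pigeonhole, the 6 shapes are the holes; the blocks drawn are the pigeons.
To avoid 8 of any one shape, the worst case takes at most 7 of each shape.
That gives 7 + 7 + 7 + 7 + 7 + 7 = 42 blocks with no shape reaching 8.
The next block forces some shape to 8, so 42 + 1 = 43.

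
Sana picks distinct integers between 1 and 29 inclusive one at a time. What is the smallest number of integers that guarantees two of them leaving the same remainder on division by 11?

By pigeonhole, the 11 residue classes mod 11 are the pigeonholes.
With 11 integers one could put 1 in each residue class and have no class reach 2.
The 12th integer pushes some class to 2, so 11·1 + 1 = 12.

12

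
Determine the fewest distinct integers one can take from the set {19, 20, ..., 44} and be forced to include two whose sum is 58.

A set avoiding the sum 58 can contain at most one of each pair {x, 58−x}, plus the 6 elements whose complement lies outside the range or equal to its own complement.
The integers 29, …, 44 (16 of them) are such a set: any two sum to at least 29+30 = 59 > 58.
Any 17th integer completes one of the 10 pairs, so 17 choices force a sum of 58.

17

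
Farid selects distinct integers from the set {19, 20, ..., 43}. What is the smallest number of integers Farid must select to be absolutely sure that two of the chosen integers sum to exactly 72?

A set avoiding the sum 72 can contain at most one of each pair {x, 72−x}, plus the 11 elements whose complement lies outside the range or equal to its own complement.
The integers 19, …, 36 (18 of them) are such a set: any two sum to at least 19+20 = 39 and at most 35+36 = 71 < 72.
Any 19th integer completes one of the 7 pairs, so 19 choices force a sum of 72.

19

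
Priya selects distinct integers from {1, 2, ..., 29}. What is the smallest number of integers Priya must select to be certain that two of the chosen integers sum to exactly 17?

Group the elements by complementary pair {x, 17−x}: {1,16}, {2,15}, {3,14}, …, giving 8 two-element pairs and 13 integers whose partner 17−x falls outside [1,29].
Treating each of those 21 groups as a pigeonhole, one can pick one integer per group — 21 integers — with no two summing to 17.
The 22nd integer lands in an occupied pair, forcing a sum of 17.

22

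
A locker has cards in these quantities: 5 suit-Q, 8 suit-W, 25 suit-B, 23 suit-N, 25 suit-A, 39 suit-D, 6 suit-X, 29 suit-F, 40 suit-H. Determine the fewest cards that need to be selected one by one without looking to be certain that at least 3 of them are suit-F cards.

174

In the worst case for collecting suit-F cards, every non-suit-F card comes out first.
There are 5 + 8 + 25 + 23 + 25 + 39 + 6 + 40 = 171 non-suit-F cards altogether.
After those, each further card must be suit-F, so 171 + 3 = 174 draws guarantee 3 suit-F cards.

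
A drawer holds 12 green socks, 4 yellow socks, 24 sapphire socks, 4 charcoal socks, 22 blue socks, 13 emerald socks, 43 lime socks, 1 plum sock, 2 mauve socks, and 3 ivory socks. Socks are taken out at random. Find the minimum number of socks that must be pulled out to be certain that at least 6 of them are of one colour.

40

An adversary could hand out at most 5 socks per colour (5 colours run out sooner): 5 + 4 + 5 + 4 + 5 + 5 + 5 + 1 + 2 + 3 = 39 socks and still no colour has 6.
By the pigeonhole principle, one more sock lands in a colour already at 5, so 40 draws are enough and 39 are not.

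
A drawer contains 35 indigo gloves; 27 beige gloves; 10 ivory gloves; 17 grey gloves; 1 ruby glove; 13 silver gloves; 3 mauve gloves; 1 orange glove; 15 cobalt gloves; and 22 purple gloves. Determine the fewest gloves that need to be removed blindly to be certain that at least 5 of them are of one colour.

Put each drawn glove into a box by colour. The largest draw with every box below 5 takes min(count, 4) from each colour; colours with fewer than 4 contribute all they have.
Σ min(cᵢ, 4) = 4 + 4 + 4 + 4 + 1 + 4 + 3 + 1 + 4 + 4 = 33.
Draw number 33 + 1 = 34 must push one box to 5.

34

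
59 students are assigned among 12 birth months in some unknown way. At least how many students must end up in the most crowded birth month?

By pigeonhole, the 12 birth months are the holes and the 59 students are the pigeons.
If every birth month held at most 4 students, the total would be at most 12 × 4 = 48, which is less than 59.
So some birth month holds at least ⌈59/12⌉ = 5 students.

5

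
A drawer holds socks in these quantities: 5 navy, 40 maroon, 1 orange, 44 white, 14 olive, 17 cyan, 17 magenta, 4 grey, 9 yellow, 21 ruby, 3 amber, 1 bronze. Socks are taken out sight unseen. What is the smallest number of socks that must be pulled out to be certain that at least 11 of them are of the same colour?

By the pigeonhole principle, the 12 colours are the holes; the socks drawn are the pigeons.
To avoid 11 of any one colour, the worst case takes at most 10 of each colour, or every sock of a colour that has fewer than 10.
That gives 5 + 10 + 1 + 10 + 10 + 10 + 10 + 4 + 9 + 10 + 3 + 1 = 83 socks with no colour reaching 11.
The next sock forces some colour to 11, so 83 + 1 = 84.

84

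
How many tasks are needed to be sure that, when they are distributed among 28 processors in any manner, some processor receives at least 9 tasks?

225

With 224 tasks one could put exactly 8 in each of the 28 processors, and no processor would reach 9.
One more task must land in a processor that already has 8, giving it 9.
So 28 × 8 + 1 = 225 tasks are required.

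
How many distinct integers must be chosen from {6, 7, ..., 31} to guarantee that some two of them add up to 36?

15

A set avoiding the sum 36 can contain at most one of each pair {x, 36−x}, plus the 2 elements whose complement lies outside the range or equal to its own complement.
The integers 18, …, 31 (14 of them) are such a set: any two sum to at least 18+19 = 37 > 36.
Any 15th integer completes one of the 12 pairs, so 15 choices force a sum of 36.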